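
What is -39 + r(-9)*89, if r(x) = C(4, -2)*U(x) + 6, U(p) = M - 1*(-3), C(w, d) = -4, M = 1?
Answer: -929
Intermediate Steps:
U(p) = 4 (U(p) = 1 - 1*(-3) = 1 + 3 = 4)
r(x) = -10 (r(x) = -4*4 + 6 = -16 + 6 = -10)
-39 + r(-9)*89 = -39 - 10*89 = -39 - 890 = -929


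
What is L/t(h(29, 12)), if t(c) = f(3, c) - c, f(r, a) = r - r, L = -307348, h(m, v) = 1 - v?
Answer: -307348/11 ≈ -27941.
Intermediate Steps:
f(r, a) = 0
t(c) = -c (t(c) = 0 - c = -c)
L/t(h(29, 12)) = -307348*(-1/(1 - 1*12)) = -307348*(-1/(1 - 12)) = -307348/((-1*(-11))) = -307348/11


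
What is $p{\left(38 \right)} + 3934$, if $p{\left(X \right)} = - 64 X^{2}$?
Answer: $-88482$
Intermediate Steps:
$p{\left(38 \right)} + 3934 = - 64 \cdot 38^{2} + 3934 = \left(-64\right) 1444 + 3934 = -92416 + 3934 = -88482$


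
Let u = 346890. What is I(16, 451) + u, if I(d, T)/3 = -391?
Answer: 345717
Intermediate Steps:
I(d, T) = -1173 (I(d, T) = 3*(-391) = -1173)
I(16, 451) + u = -1173 + 346890 = 345717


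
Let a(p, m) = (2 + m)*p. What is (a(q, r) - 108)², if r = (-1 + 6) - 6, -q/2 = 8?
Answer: 15376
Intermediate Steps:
q = -16 (q = -2*8 = -16)
r = -1 (r = 5 - 6 = -1)
a(p, m) = p*(2 + m)
(a(q, r) - 108)² = (-16*(2 - 1) - 108)² = (-16*1 - 108)² = (-16 - 108)² = (-124)² = 15376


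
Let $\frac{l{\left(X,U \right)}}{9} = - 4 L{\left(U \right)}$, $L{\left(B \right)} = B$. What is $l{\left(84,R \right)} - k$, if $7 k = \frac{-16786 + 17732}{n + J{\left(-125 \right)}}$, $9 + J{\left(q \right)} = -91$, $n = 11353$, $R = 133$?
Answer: $- \frac{34286954}{7161} \approx -4788.0$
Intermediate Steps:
$J{\left(q \right)} = -100$ ($J{\left(q \right)} = -9 - 91 = -100$)
$l{\left(X,U \right)} = - 36 U$ ($l{\left(X,U \right)} = 9 \left(- 4 U\right) = - 36 U$)
$k = \frac{86}{7161}$ ($k = \frac{\left(-16786 + 17732\right) \frac{1}{11353 - 100}}{7} = \frac{946 \cdot \frac{1}{11253}}{7} = \frac{1}{7} \cdot \frac{86}{1023} = \frac{86}{7161} \approx 0.01201$)
$l{\left(84,R \right)} - k = \left(-36\right) 133 - \frac{86}{7161} = -4788 - \frac{86}{7161} = - \frac{34286954}{7161}$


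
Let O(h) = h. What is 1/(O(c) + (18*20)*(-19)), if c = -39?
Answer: -1/6879 ≈ -0.00014537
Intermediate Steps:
1/(O(c) + (18*20)*(-19)) = 1/(-39 + (18*20)*(-19)) = 1/(-39 + 360*(-19)) = 1/(-39 - 6840) = 1/(-6879) = -1/6879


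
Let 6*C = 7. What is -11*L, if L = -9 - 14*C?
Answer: 836/3 ≈ 278.67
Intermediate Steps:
C = 7/6 (C = (⅙)*7 = 7/6 ≈ 1.1667)
L = -76/3 (L = -9 - 14*7/6 = -9 - 49/3 = -76/3 ≈ -25.333)
-11*L = -11*(-76/3) = 836/3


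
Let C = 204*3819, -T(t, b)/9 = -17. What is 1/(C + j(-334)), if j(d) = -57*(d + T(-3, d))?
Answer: 1/789393 ≈ 1.2668e-6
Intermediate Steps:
T(t, b) = 153 (T(t, b) = -9*(-17) = 153)
C = 779076
j(d) = -8721 - 57*d (j(d) = -57*(d + 153) = -57*(153 + d) = -8721 - 57*d)
1/(C + j(-334)) = 1/(779076 + (-8721 - 57*(-334))) = 1/(779076 + (-8721 + 19038)) = 1/(779076 + 10317) = 1/789393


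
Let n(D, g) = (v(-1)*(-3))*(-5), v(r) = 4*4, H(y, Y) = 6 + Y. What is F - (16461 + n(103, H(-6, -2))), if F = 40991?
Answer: 24290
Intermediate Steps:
v(r) = 16
n(D, g) = 240 (n(D, g) = (16*(-3))*(-5) = -48*(-5) = 240)
F - (16461 + n(103, H(-6, -2))) = 40991 - (16461 + 240) = 40991 - 1*16701 = 40991 - 16701 = 24290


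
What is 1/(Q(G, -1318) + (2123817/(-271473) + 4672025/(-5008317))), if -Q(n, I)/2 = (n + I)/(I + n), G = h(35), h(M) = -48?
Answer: -453207613647/4874774370232 ≈ -0.092970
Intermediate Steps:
G = -48
Q(n, I) = -2 (Q(n, I) = -2*(n + I)/(I + n) = -2*(I + n)/(I + n) = -2*1 = -2)
1/(Q(G, -1318) + (2123817/(-271473) + 4672025/(-5008317))) = 1/(-2 + (2123817/(-271473) + 4672025/(-5008317))) = 1/(-2 + (2123817*(-1/271473) + 4672025*(-1/5008317))) = 1/(-2 + (-707939/90491 - 4672025/5008317)) = 1/(-2 - 3968359142938/453207613647) = 1/(-4874774370232/453207613647) = -453207613647/4874774370232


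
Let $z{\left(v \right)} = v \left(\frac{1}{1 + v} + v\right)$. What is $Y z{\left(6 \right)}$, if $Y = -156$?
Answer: $- \frac{40248}{7} \approx -5749.7$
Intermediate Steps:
$z{\left(v \right)} = v \left(v + \frac{1}{1 + v}\right)$
$Y z{\left(6 \right)} = - 156 \frac{6 \left(1 + 6 + 6^{2}\right)}{1 + 6} = - 156 \frac{6 \left(1 + 6 + 36\right)}{7} = - 156 \cdot 6 \cdot \frac{1}{7} \cdot 43 = \left(-156\right) \frac{258}{7} = - \frac{40248}{7}$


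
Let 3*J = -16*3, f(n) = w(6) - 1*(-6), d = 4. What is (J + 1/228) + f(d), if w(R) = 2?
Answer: -1823/228 ≈ -7.9956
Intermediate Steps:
f(n) = 8 (f(n) = 2 - 1*(-6) = 2 + 6 = 8)
J = -16 (J = (-16*3)/3 = (⅓)*(-48) = -16)
(J + 1/228) + f(d) = (-16 + 1/228) + 8 = -3647/228 + 8 = -1823/228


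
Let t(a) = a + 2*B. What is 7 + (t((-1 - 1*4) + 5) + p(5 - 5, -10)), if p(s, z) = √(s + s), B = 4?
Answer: 15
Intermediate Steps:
p(s, z) = √2*√s (p(s, z) = √(2*s) = √2*√s)
t(a) = 8 + a (t(a) = a + 2*4 = a + 8 = 8 + a)
7 + (t((-1 - 1*4) + 5) + p(5 - 5, -10)) = 7 + ((8 + ((-1 - 1*4) + 5)) + √2*√(5 - 5)) = 7 + ((8 + ((-1 - 4) + 5)) + √2*√0) = 7 + ((8 + (-5 + 5)) + √2*0) = 7 + ((8 + 0) + 0) = 7 + (8 + 0) = 7 + 8 = 15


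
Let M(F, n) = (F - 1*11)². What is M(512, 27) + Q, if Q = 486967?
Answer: 737968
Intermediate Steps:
M(F, n) = (-11 + F)² (M(F, n) = (F - 11)² = (-11 + F)²)
M(512, 27) + Q = (-11 + 512)² + 486967 = 501² + 486967 = 251001 + 486967 = 737968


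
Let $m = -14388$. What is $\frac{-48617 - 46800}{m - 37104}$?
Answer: $\frac{13631}{7356} \approx 1.853$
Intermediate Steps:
$\frac{-48617 - 46800}{m - 37104} = \frac{-48617 - 46800}{-14388 - 37104} = - \frac{95417}{-51492} = \left(-95417\right) \left(- \frac{1}{51492}\right) = \frac{13631}{7356}$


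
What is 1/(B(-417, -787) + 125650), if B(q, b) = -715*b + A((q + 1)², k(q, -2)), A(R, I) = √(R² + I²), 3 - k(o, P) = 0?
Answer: 137671/88776845376 - √29948379145/443884226880 ≈ 1.1609e-6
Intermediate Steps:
k(o, P) = 3 (k(o, P) = 3 - 1*0 = 3 + 0 = 3)
A(R, I) = √(I² + R²)
B(q, b) = √(9 + (1 + q)⁴) - 715*b (B(q, b) = -715*b + √(3² + ((q + 1)²)²) = -715*b + √(9 + ((1 + q)²)²) = -715*b + √(9 + (1 + q)⁴) = √(9 + (1 + q)⁴) - 715*b)
1/(B(-417, -787) + 125650) = 1/((√(9 + (1 - 417)⁴) - 715*(-787)) + 125650) = 1/((√(9 + (-416)⁴) + 562705) + 125650) = 1/((√(9 + 29948379136) + 562705) + 125650) = 1/((√29948379145 + 562705) + 125650) = 1/((562705 + √29948379145) + 125650) = 1/(688355 + √29948379145)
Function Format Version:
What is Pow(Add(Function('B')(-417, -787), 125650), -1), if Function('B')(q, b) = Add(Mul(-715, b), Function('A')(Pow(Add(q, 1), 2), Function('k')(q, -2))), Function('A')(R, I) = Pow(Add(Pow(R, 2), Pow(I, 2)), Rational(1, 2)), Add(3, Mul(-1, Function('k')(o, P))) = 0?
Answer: Add(Rational(137671, 88776845376), Mul(Rational(-1, 443884226880), Pow(29948379145, Rational(1, 2)))) ≈ 1.1609e-6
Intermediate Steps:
Function('k')(o, P) = 3 (Function('k')(o, P) = Add(3, Mul(-1, 0)) = Add(3, 0) = 3)
Function('A')(R, I) = Pow(Add(Pow(I, 2), Pow(R, 2)), Rational(1, 2))
Function('B')(q, b) = Add(Pow(Add(9, Pow(Add(1, q), 4)), Rational(1, 2)), Mul(-715, b)) (Function('B')(q, b) = Add(Mul(-715, b), Pow(Add(Pow(3, 2), Pow(Pow(Add(q, 1), 2), 2)), Rational(1, 2))) = Add(Mul(-715, b), Pow(Add(9, Pow(Pow(Add(1, q), 2), 2)), Rational(1, 2))) = Add(Mul(-715, b), Pow(Add(9, Pow(Add(1, q), 4)), Rational(1, 2))) = Add(Pow(Add(9, Pow(Add(1, q), 4)), Rational(1, 2)), Mul(-715, b)))
Pow(Add(Function('B')(-417, -787), 125650), -1) = Pow(Add(Add(Pow(Add(9, Pow(Add(1, -417), 4)), Rational(1, 2)), Mul(-715, -787)), 125650), -1) = Pow(Add(Add(Pow(Add(9, Pow(-416, 4)), Rational(1, 2)), 562705), 125650), -1) = Pow(Add(Add(Pow(Add(9, 29948379136), Rational(1, 2)), 562705), 125650), -1) = Pow(Add(Add(Pow(29948379145, Rational(1, 2)), 562705), 125650), -1) = Pow(Add(Add(562705, Pow(29948379145, Rational(1, 2))), 125650), -1) = Pow(Add(688355, Pow(29948379145, Rational(1, 2))), -1)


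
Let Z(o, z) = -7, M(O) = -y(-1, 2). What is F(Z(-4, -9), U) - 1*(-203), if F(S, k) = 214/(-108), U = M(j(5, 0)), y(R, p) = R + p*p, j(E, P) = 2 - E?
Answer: 10855/54 ≈ 201.02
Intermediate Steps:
y(R, p) = R + p**2
M(O) = -3 (M(O) = -(-1 + 2**2) = -(-1 + 4) = -1*3 = -3)
U = -3
F(S, k) = -107/54 (F(S, k) = 214*(-1/108) = -107/54)
F(Z(-4, -9), U) - 1*(-203) = -107/54 - 1*(-203) = -107/54 + 203 = 10855/54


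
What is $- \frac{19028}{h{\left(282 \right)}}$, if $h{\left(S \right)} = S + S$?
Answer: $- \frac{4757}{141} \approx -33.738$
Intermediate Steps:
$h{\left(S \right)} = 2 S$
$- \frac{19028}{h{\left(282 \right)}} = - \frac{19028}{2 \cdot 282} = - \frac{19028}{564} = \left(-19028\right) \frac{1}{564} = - \frac{4757}{141}$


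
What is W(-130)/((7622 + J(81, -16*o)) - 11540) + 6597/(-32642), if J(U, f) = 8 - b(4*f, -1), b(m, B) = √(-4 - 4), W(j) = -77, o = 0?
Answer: (-6597*√2 + 11640418*I)/(32642*(√2 - 1955*I)) ≈ -0.18241 - 1.4246e-5*I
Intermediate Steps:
b(m, B) = 2*I*√2 (b(m, B) = √(-8) = 2*I*√2)
J(U, f) = 8 - 2*I*√2
W(-130)/((7622 + J(81, -16*o)) - 11540) + 6597/(-32642) = -77/((7622 + (8 - 2*I*√2)) - 11540) + 6597/(-32642) = -77/((7630 - 2*I*√2) - 11540) + 6597*(-1/32642) = -77/(-3910 - 2*I*√2) - 6597/32642 = -6597/32642 - 77/(-3910 - 2*I*√2)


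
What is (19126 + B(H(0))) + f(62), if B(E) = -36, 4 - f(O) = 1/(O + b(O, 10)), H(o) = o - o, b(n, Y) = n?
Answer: 2367655/124 ≈ 19094.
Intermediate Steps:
H(o) = 0
f(O) = 4 - 1/(2*O) (f(O) = 4 - 1/(O + O) = 4 - 1/(2*O))
(19126 + B(H(0))) + f(62) = (19126 - 36) + (4 - 1/2/62) = 19090 + (4 - 1/2*1/62) = 19090 + (4 - 1/124) = 19090 + 495/124 = 2367655/124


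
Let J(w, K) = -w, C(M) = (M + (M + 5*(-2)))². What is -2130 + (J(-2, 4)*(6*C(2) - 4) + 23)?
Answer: -1683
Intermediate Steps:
C(M) = (-10 + 2*M)² (C(M) = (M + (M - 10))² = (M + (-10 + M))² = (-10 + 2*M)²)
-2130 + (J(-2, 4)*(6*C(2) - 4) + 23) = -2130 + ((-1*(-2))*(6*(4*(-5 + 2)²) - 4) + 23) = -2130 + (2*(6*(4*(-3)²) - 4) + 23) = -2130 + (2*(6*(4*9) - 4) + 23) = -2130 + (2*(6*36 - 4) + 23) = -2130 + (2*(216 - 4) + 23) = -2130 + (2*212 + 23) = -2130 + (424 + 23) = -2130 + 447 = -1683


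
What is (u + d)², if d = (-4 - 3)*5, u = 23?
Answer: 144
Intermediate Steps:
d = -35 (d = -7*5 = -35)
(u + d)² = (23 - 35)² = (-12)² = 144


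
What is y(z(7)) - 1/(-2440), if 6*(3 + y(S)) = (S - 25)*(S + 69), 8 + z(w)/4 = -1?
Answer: -825939/2440 ≈ -338.50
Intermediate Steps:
z(w) = -36 (z(w) = -32 + 4*(-1) = -32 - 4 = -36)
y(S) = -3 + (-25 + S)*(69 + S)/6 (y(S) = -3 + ((S - 25)*(S + 69))/6 = -3 + ((-25 + S)*(69 + S))/6 = -3 + (-25 + S)*(69 + S)/6)
y(z(7)) - 1/(-2440) = (-581/2 + (1/6)*(-36)**2 + (22/3)*(-36)) - 1/(-2440) = (-581/2 + (1/6)*1296 - 264) - 1*(-1/2440) = (-581/2 + 216 - 264) + 1/2440 = -677/2 + 1/2440 = -825939/2440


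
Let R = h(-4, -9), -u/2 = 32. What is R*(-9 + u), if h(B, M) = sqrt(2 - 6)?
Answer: -146*I ≈ -146.0*I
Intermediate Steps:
u = -64 (u = -2*32 = -64)
h(B, M) = 2*I (h(B, M) = sqrt(-4) = 2*I)
R = 2*I ≈ 2.0*I
R*(-9 + u) = (2*I)*(-9 - 64) = (2*I)*(-73) = -146*I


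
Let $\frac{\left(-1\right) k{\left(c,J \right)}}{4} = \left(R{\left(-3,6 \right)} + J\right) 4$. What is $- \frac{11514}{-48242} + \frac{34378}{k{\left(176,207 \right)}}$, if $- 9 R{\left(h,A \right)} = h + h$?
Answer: $- \frac{1215154719}{120219064} \approx -10.108$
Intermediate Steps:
$R{\left(h,A \right)} = - \frac{2 h}{9}$ ($R{\left(h,A \right)} = - \frac{h + h}{9} = - \frac{2 h}{9}$)
$k{\left(c,J \right)} = - \frac{32}{3} - 16 J$ ($k{\left(c,J \right)} = - 4 \left(\left(- \frac{2}{9}\right) \left(-3\right) + J\right) 4 = - 4 \left(\frac{2}{3} + J\right) 4 = - 4 \left(\frac{8}{3} + 4 J\right) = - \frac{32}{3} - 16 J$)
$- \frac{11514}{-48242} + \frac{34378}{k{\left(176,207 \right)}} = - \frac{11514}{-48242} + \frac{34378}{- \frac{32}{3} - 3312} = \left(-11514\right) \left(- \frac{1}{48242}\right) + \frac{34378}{- \frac{32}{3} - 3312} = \frac{5757}{24121} + \frac{34378}{- \frac{9968}{3}} = \frac{5757}{24121} + 34378 \left(- \frac{3}{9968}\right) = \frac{5757}{24121} - \frac{51567}{4984} = - \frac{1215154719}{120219064}$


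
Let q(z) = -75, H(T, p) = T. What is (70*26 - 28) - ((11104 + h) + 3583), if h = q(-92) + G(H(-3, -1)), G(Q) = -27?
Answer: -12793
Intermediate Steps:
h = -102 (h = -75 - 27 = -102)
(70*26 - 28) - ((11104 + h) + 3583) = (70*26 - 28) - ((11104 - 102) + 3583) = (1820 - 28) - (11002 + 3583) = 1792 - 1*14585 = 1792 - 14585 = -12793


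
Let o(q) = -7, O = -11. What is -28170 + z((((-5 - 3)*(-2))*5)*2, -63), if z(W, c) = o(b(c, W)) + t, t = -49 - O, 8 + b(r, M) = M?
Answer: -28215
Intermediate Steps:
b(r, M) = -8 + M
t = -38 (t = -49 - 1*(-11) = -49 + 11 = -38)
z(W, c) = -45 (z(W, c) = -7 - 38 = -45)
-28170 + z((((-5 - 3)*(-2))*5)*2, -63) = -28170 - 45 = -28215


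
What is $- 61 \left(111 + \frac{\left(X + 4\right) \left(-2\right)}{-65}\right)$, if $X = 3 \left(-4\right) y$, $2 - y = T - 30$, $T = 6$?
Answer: $- \frac{402539}{65} \approx -6192.9$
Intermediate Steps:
$y = 26$ ($y = 2 - \left(6 - 30\right) = 2 - -24 = 2 + 24 = 26$)
$X = -312$ ($X = 3 \left(-4\right) 26 = \left(-12\right) 26 = -312$)
$- 61 \left(111 + \frac{\left(X + 4\right) \left(-2\right)}{-65}\right) = - 61 \left(111 + \frac{\left(-312 + 4\right) \left(-2\right)}{-65}\right) = - 61 \left(111 + \left(-308\right) \left(-2\right) \left(- \frac{1}{65}\right)\right) = - 61 \left(111 + 616 \left(- \frac{1}{65}\right)\right) = - 61 \left(111 - \frac{616}{65}\right) = \left(-61\right) \frac{6599}{65} = - \frac{402539}{65}$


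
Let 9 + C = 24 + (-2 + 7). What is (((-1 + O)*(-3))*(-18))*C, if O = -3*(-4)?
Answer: 11880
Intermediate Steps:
O = 12
C = 20 (C = -9 + (24 + (-2 + 7)) = -9 + (24 + 5) = -9 + 29 = 20)
(((-1 + O)*(-3))*(-18))*C = (((-1 + 12)*(-3))*(-18))*20 = ((11*(-3))*(-18))*20 = -33*(-18)*20 = 594*20 = 11880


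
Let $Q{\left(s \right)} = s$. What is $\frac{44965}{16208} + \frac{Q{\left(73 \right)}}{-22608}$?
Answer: $\frac{15865399}{5725476} \approx 2.771$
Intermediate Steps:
$\frac{44965}{16208} + \frac{Q{\left(73 \right)}}{-22608} = \frac{44965}{16208} + \frac{73}{-22608} = 44965 \cdot \frac{1}{16208} + 73 \left(- \frac{1}{22608}\right) = \frac{44965}{16208} - \frac{73}{22608} = \frac{15865399}{5725476}$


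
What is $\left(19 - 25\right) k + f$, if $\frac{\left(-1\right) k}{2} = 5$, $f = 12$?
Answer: $72$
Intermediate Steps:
$k = -10$ ($k = \left(-2\right) 5 = -10$)
$\left(19 - 25\right) k + f = \left(19 - 25\right) \left(-10\right) + 12 = \left(-6\right) \left(-10\right) + 12 = 60 + 12 = 72$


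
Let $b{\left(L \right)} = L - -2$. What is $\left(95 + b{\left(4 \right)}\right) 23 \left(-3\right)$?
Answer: $-6969$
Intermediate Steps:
$b{\left(L \right)} = 2 + L$ ($b{\left(L \right)} = L + 2 = 2 + L$)
$\left(95 + b{\left(4 \right)}\right) 23 \left(-3\right) = \left(95 + \left(2 + 4\right)\right) 23 \left(-3\right) = \left(95 + 6\right) \left(-69\right) = 101 \left(-69\right) = -6969$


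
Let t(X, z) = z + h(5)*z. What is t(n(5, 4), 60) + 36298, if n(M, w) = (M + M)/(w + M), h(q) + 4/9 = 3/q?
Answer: 109102/3 ≈ 36367.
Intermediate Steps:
h(q) = -4/9 + 3/q
n(M, w) = 2*M/(M + w) (n(M, w) = (2*M)/(M + w) = 2*M/(M + w))
t(X, z) = 52*z/45 (t(X, z) = z + (-4/9 + 3/5)*z = z + (-4/9 + 3*(⅕))*z = z + (-4/9 + ⅗)*z = z + 7*z/45 = 52*z/45)
t(n(5, 4), 60) + 36298 = (52/45)*60 + 36298 = 208/3 + 36298 = 109102/3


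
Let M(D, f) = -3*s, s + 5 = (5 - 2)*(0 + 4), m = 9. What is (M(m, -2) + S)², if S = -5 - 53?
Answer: 6241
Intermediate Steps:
s = 7 (s = -5 + (5 - 2)*(0 + 4) = -5 + 3*4 = -5 + 12 = 7)
S = -58
M(D, f) = -21 (M(D, f) = -3*7 = -21)
(M(m, -2) + S)² = (-21 - 58)² = (-79)² = 6241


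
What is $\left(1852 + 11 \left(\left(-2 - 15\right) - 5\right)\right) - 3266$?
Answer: $-1656$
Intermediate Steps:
$\left(1852 + 11 \left(\left(-2 - 15\right) - 5\right)\right) - 3266 = \left(1852 + 11 \left(-17 - 5\right)\right) - 3266 = \left(1852 + 11 \left(-22\right)\right) - 3266 = \left(1852 - 242\right) - 3266 = 1610 - 3266 = -1656$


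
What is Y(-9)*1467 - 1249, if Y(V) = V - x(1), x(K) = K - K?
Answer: -14452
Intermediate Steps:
x(K) = 0
Y(V) = V (Y(V) = V - 1*0 = V + 0 = V)
Y(-9)*1467 - 1249 = -9*1467 - 1249 = -13203 - 1249 = -14452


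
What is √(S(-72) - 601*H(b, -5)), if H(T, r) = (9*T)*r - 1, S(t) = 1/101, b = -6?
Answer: 2*I*√412296342/101 ≈ 402.08*I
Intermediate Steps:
S(t) = 1/101
H(T, r) = -1 + 9*T*r (H(T, r) = 9*T*r - 1 = -1 + 9*T*r)
√(S(-72) - 601*H(b, -5)) = √(1/101 - 601*(-1 + 9*(-6)*(-5))) = √(1/101 - 601*(-1 + 270)) = √(1/101 - 601*269) = √(1/101 - 161669) = √(-16328568/101) = 2*I*√412296342/101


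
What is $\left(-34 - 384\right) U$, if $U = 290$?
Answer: $-121220$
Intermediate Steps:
$\left(-34 - 384\right) U = \left(-34 - 384\right) 290 = \left(-418\right) 290 = -121220$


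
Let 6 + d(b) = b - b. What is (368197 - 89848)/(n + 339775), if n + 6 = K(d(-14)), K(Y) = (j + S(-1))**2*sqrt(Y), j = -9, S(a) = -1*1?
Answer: 94574361381/115443033361 - 27834900*I*sqrt(6)/115443033361 ≈ 0.81923 - 0.00059061*I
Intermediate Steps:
S(a) = -1
d(b) = -6 (d(b) = -6 + (b - b) = -6 + 0 = -6)
K(Y) = 100*sqrt(Y) (K(Y) = (-9 - 1)**2*sqrt(Y) = (-10)**2*sqrt(Y) = 100*sqrt(Y))
n = -6 + 100*I*sqrt(6) (n = -6 + 100*sqrt(-6) = -6 + 100*(I*sqrt(6)) = -6 + 100*I*sqrt(6) ≈ -6.0 + 244.95*I)
(368197 - 89848)/(n + 339775) = (368197 - 89848)/((-6 + 100*I*sqrt(6)) + 339775) = 278349/(339769 + 100*I*sqrt(6))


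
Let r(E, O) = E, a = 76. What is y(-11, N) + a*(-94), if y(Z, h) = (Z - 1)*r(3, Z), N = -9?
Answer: -7180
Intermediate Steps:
y(Z, h) = -3 + 3*Z (y(Z, h) = (Z - 1)*3 = (-1 + Z)*3 = -3 + 3*Z)
y(-11, N) + a*(-94) = (-3 + 3*(-11)) + 76*(-94) = (-3 - 33) - 7144 = -36 - 7144 = -7180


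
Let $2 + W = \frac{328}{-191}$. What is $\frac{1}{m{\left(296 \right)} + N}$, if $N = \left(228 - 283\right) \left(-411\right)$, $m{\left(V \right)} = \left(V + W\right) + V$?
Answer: $\frac{191}{4429917} \approx 4.3116 \cdot 10^{-5}$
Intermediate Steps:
$W = - \frac{710}{191}$ ($W = -2 + \frac{328}{-191} = -2 + 328 \left(- \frac{1}{191}\right) = -2 - \frac{328}{191} = - \frac{710}{191} \approx -3.7173$)
$m{\left(V \right)} = - \frac{710}{191} + 2 V$ ($m{\left(V \right)} = \left(V - \frac{710}{191}\right) + V = \left(- \frac{710}{191} + V\right) + V = - \frac{710}{191} + 2 V$)
$N = 22605$ ($N = \left(-55\right) \left(-411\right) = 22605$)
$\frac{1}{m{\left(296 \right)} + N} = \frac{1}{\left(- \frac{710}{191} + 2 \cdot 296\right) + 22605} = \frac{1}{\left(- \frac{710}{191} + 592\right) + 22605} = \frac{1}{\frac{112362}{191} + 22605} = \frac{1}{\frac{4429917}{191}} = \frac{191}{4429917}$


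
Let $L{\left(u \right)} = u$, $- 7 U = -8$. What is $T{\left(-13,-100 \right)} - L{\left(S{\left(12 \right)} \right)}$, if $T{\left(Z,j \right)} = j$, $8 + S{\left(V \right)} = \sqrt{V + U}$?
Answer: $-92 - \frac{2 \sqrt{161}}{7} \approx -95.625$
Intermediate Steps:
$U = \frac{8}{7}$ ($U = \left(- \frac{1}{7}\right) \left(-8\right) = \frac{8}{7} \approx 1.1429$)
$S{\left(V \right)} = -8 + \sqrt{\frac{8}{7} + V}$ ($S{\left(V \right)} = -8 + \sqrt{V + \frac{8}{7}} = -8 + \sqrt{\frac{8}{7} + V}$)
$T{\left(-13,-100 \right)} - L{\left(S{\left(12 \right)} \right)} = -100 - \left(-8 + \frac{\sqrt{56 + 49 \cdot 12}}{7}\right) = -100 - \left(-8 + \frac{\sqrt{56 + 588}}{7}\right) = -100 - \left(-8 + \frac{\sqrt{644}}{7}\right) = -100 - \left(-8 + \frac{2 \sqrt{161}}{7}\right) = -100 + \left(8 - \frac{2 \sqrt{161}}{7}\right) = -92 - \frac{2 \sqrt{161}}{7}$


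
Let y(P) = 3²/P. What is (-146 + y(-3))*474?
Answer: -70626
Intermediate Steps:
y(P) = 9/P
(-146 + y(-3))*474 = (-146 + 9/(-3))*474 = (-146 + 9*(-⅓))*474 = (-146 - 3)*474 = -149*474 = -70626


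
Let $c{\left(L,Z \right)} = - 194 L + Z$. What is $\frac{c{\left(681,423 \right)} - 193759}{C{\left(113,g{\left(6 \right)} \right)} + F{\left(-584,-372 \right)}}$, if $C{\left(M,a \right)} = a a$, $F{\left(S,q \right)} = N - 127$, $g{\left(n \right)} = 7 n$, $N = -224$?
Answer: $- \frac{325450}{1413} \approx -230.33$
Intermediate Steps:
$F{\left(S,q \right)} = -351$ ($F{\left(S,q \right)} = -224 - 127 = -351$)
$c{\left(L,Z \right)} = Z - 194 L$
$C{\left(M,a \right)} = a^{2}$
$\frac{c{\left(681,423 \right)} - 193759}{C{\left(113,g{\left(6 \right)} \right)} + F{\left(-584,-372 \right)}} = \frac{\left(423 - 132114\right) - 193759}{\left(7 \cdot 6\right)^{2} - 351} = \frac{\left(423 - 132114\right) - 193759}{42^{2} - 351} = \frac{-131691 - 193759}{1764 - 351} = - \frac{325450}{1413}$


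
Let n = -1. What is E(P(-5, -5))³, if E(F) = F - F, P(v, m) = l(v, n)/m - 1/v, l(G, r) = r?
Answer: 0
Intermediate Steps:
P(v, m) = -1/m - 1/v
E(F) = 0
E(P(-5, -5))³ = 0³ = 0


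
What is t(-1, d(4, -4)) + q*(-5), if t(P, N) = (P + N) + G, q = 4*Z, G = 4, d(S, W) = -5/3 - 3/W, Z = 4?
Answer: -935/12 ≈ -77.917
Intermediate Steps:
d(S, W) = -5/3 - 3/W (d(S, W) = -5*⅓ - 3/W = -5/3 - 3/W)
q = 16 (q = 4*4 = 16)
t(P, N) = 4 + N + P (t(P, N) = (P + N) + 4 = (N + P) + 4 = 4 + N + P)
t(-1, d(4, -4)) + q*(-5) = (4 + (-5/3 - 3/(-4)) - 1) + 16*(-5) = (4 + (-5/3 - 3*(-¼)) - 1) - 80 = (4 + (-5/3 + ¾) - 1) - 80 = (4 - 11/12 - 1) - 80 = 25/12 - 80 = -935/12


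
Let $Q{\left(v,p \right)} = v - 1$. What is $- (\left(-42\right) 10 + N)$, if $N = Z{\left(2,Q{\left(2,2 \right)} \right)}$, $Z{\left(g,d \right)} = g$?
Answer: $418$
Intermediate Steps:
$Q{\left(v,p \right)} = -1 + v$
$N = 2$
$- (\left(-42\right) 10 + N) = - (\left(-42\right) 10 + 2) = - (-420 + 2) = \left(-1\right) \left(-418\right) = 418$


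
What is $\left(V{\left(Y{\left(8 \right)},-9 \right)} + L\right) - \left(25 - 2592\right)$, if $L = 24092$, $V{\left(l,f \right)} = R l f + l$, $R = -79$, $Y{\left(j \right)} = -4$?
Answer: $23811$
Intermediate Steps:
$V{\left(l,f \right)} = l - 79 f l$ ($V{\left(l,f \right)} = - 79 l f + l = - 79 f l + l = l - 79 f l$)
$\left(V{\left(Y{\left(8 \right)},-9 \right)} + L\right) - \left(25 - 2592\right) = \left(- 4 \left(1 - -711\right) + 24092\right) - \left(25 - 2592\right) = \left(- 4 \left(1 + 711\right) + 24092\right) - \left(25 - 2592\right) = \left(\left(-4\right) 712 + 24092\right) - -2567 = \left(-2848 + 24092\right) + 2567 = 21244 + 2567 = 23811$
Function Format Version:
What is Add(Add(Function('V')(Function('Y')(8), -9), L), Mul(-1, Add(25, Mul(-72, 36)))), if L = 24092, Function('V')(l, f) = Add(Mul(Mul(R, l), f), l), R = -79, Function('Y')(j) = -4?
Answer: 23811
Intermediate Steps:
Function('V')(l, f) = Add(l, Mul(-79, f, l)) (Function('V')(l, f) = Add(Mul(Mul(-79, l), f), l) = Add(Mul(-79, f, l), l) = Add(l, Mul(-79, f, l)))
Add(Add(Function('V')(Function('Y')(8), -9), L), Mul(-1, Add(25, Mul(-72, 36)))) = Add(Add(Mul(-4, Add(1, Mul(-79, -9))), 24092), Mul(-1, Add(25, Mul(-72, 36)))) = Add(Add(Mul(-4, Add(1, 711)), 24092), Mul(-1, Add(25, -2592))) = Add(Add(Mul(-4, 712), 24092), Mul(-1, -2567)) = Add(Add(-2848, 24092), 2567) = Add(21244, 2567) = 23811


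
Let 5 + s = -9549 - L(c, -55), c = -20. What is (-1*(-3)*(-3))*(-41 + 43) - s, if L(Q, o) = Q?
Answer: 9516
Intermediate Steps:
s = -9534 (s = -5 + (-9549 - 1*(-20)) = -5 + (-9549 + 20) = -5 - 9529 = -9534)
(-1*(-3)*(-3))*(-41 + 43) - s = (-1*(-3)*(-3))*(-41 + 43) - 1*(-9534) = (3*(-3))*2 + 9534 = -9*2 + 9534 = -18 + 9534 = 9516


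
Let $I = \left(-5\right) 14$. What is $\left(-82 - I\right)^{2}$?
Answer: $144$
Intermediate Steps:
$I = -70$
$\left(-82 - I\right)^{2} = \left(-82 - -70\right)^{2} = \left(-82 + 70\right)^{2} = \left(-12\right)^{2} = 144$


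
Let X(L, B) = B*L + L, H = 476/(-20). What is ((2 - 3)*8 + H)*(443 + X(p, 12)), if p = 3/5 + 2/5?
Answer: -72504/5 ≈ -14501.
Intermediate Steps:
p = 1 (p = 3*(1/5) + 2*(1/5) = 3/5 + 2/5 = 1)
H = -119/5 (H = 476*(-1/20) = -119/5 ≈ -23.800)
X(L, B) = L + B*L
((2 - 3)*8 + H)*(443 + X(p, 12)) = ((2 - 3)*8 - 119/5)*(443 + 1*(1 + 12)) = (-1*8 - 119/5)*(443 + 1*13) = (-8 - 119/5)*(443 + 13) = -159/5*456 = -72504/5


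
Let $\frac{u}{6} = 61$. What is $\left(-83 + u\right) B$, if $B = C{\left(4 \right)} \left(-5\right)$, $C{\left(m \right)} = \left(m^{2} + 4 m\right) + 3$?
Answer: $-49525$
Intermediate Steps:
$u = 366$ ($u = 6 \cdot 61 = 366$)
$C{\left(m \right)} = 3 + m^{2} + 4 m$
$B = -175$ ($B = \left(3 + 4^{2} + 4 \cdot 4\right) \left(-5\right) = \left(3 + 16 + 16\right) \left(-5\right) = 35 \left(-5\right) = -175$)
$\left(-83 + u\right) B = \left(-83 + 366\right) \left(-175\right) = 283 \left(-175\right) = -49525$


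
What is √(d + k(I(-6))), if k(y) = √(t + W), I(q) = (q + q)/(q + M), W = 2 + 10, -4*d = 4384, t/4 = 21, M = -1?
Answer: 2*√(-274 + √6) ≈ 32.958*I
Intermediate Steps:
t = 84 (t = 4*21 = 84)
d = -1096 (d = -¼*4384 = -1096)
W = 12
I(q) = 2*q/(-1 + q) (I(q) = (q + q)/(q - 1) = (2*q)/(-1 + q) = 2*q/(-1 + q))
k(y) = 4*√6 (k(y) = √(84 + 12) = √96 = 4*√6)
√(d + k(I(-6))) = √(-1096 + 4*√6)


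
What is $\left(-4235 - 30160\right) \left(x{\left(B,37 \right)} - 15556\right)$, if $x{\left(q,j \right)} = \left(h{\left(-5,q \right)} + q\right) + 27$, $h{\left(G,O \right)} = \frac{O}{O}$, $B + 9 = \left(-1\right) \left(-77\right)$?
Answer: $531746700$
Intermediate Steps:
$B = 68$ ($B = -9 - -77 = -9 + 77 = 68$)
$h{\left(G,O \right)} = 1$
$x{\left(q,j \right)} = 28 + q$ ($x{\left(q,j \right)} = \left(1 + q\right) + 27 = 28 + q$)
$\left(-4235 - 30160\right) \left(x{\left(B,37 \right)} - 15556\right) = \left(-4235 - 30160\right) \left(\left(28 + 68\right) - 15556\right) = - 34395 \left(96 - 15556\right) = \left(-34395\right) \left(-15460\right) = 531746700$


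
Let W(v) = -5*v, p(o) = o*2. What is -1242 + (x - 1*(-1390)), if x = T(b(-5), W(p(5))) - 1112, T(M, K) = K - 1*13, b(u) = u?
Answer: -1027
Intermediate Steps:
p(o) = 2*o
T(M, K) = -13 + K (T(M, K) = K - 13 = -13 + K)
x = -1175 (x = (-13 - 10*5) - 1112 = (-13 - 5*10) - 1112 = (-13 - 50) - 1112 = -63 - 1112 = -1175)
-1242 + (x - 1*(-1390)) = -1242 + (-1175 - 1*(-1390)) = -1242 + (-1175 + 1390) = -1242 + 215 = -1027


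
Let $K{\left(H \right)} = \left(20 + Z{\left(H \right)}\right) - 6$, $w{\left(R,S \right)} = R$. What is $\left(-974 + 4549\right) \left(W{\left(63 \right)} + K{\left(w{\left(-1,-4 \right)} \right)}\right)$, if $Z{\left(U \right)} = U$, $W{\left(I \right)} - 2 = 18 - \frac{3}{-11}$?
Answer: $118950$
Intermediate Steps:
$W{\left(I \right)} = \frac{223}{11}$ ($W{\left(I \right)} = 2 + \left(18 - \frac{3}{-11}\right) = 2 + \left(18 - - \frac{3}{11}\right) = 2 + \left(18 + \frac{3}{11}\right) = 2 + \frac{201}{11} = \frac{223}{11}$)
$K{\left(H \right)} = 14 + H$ ($K{\left(H \right)} = \left(20 + H\right) - 6 = 14 + H$)
$\left(-974 + 4549\right) \left(W{\left(63 \right)} + K{\left(w{\left(-1,-4 \right)} \right)}\right) = \left(-974 + 4549\right) \left(\frac{223}{11} + \left(14 - 1\right)\right) = 3575 \left(\frac{223}{11} + 13\right) = 3575 \cdot \frac{366}{11} = 118950$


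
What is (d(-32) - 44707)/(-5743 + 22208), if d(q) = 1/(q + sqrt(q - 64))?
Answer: -1564746/576275 - I*sqrt(6)/4610200 ≈ -2.7153 - 5.3132e-7*I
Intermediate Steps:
d(q) = 1/(q + sqrt(-64 + q))
(d(-32) - 44707)/(-5743 + 22208) = (1/(-32 + sqrt(-64 - 32)) - 44707)/(-5743 + 22208) = (1/(-32 + sqrt(-96)) - 44707)/16465 = (1/(-32 + 4*I*sqrt(6)) - 44707)*(1/16465) = (-44707 + 1/(-32 + 4*I*sqrt(6)))*(1/16465) = -44707/16465 + 1/(16465*(-32 + 4*I*sqrt(6)))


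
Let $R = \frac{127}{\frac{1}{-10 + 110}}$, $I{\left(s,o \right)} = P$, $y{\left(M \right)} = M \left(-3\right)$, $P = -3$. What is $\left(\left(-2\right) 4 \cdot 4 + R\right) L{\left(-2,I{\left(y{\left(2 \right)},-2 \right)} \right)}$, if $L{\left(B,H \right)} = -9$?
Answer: $-114012$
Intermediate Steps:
$y{\left(M \right)} = - 3 M$
$I{\left(s,o \right)} = -3$
$R = 12700$ ($R = \frac{127}{\frac{1}{100}} = 127 \frac{1}{\frac{1}{100}} = 127 \cdot 100 = 12700$)
$\left(\left(-2\right) 4 \cdot 4 + R\right) L{\left(-2,I{\left(y{\left(2 \right)},-2 \right)} \right)} = \left(\left(-2\right) 4 \cdot 4 + 12700\right) \left(-9\right) = \left(\left(-8\right) 4 + 12700\right) \left(-9\right) = \left(-32 + 12700\right) \left(-9\right) = 12668 \left(-9\right) = -114012$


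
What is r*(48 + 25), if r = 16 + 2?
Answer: 1314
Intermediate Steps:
r = 18
r*(48 + 25) = 18*(48 + 25) = 18*73 = 1314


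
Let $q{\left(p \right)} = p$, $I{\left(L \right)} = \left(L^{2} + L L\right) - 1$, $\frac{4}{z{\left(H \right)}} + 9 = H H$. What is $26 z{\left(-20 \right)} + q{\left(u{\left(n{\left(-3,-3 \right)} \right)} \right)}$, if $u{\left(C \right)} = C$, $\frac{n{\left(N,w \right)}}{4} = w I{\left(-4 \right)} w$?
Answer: $\frac{436460}{391} \approx 1116.3$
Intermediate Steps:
$z{\left(H \right)} = \frac{4}{-9 + H^{2}}$ ($z{\left(H \right)} = \frac{4}{-9 + H H} = \frac{4}{-9 + H^{2}}$)
$I{\left(L \right)} = -1 + 2 L^{2}$ ($I{\left(L \right)} = \left(L^{2} + L^{2}\right) - 1 = 2 L^{2} - 1 = -1 + 2 L^{2}$)
$n{\left(N,w \right)} = 124 w^{2}$ ($n{\left(N,w \right)} = 4 w \left(-1 + 2 \left(-4\right)^{2}\right) w = 4 w \left(-1 + 2 \cdot 16\right) w = 4 w \left(-1 + 32\right) w = 4 w 31 w = 4 \cdot 31 w w = 4 \cdot 31 w^{2} = 124 w^{2}$)
$26 z{\left(-20 \right)} + q{\left(u{\left(n{\left(-3,-3 \right)} \right)} \right)} = 26 \frac{4}{-9 + \left(-20\right)^{2}} + 124 \left(-3\right)^{2} = 26 \frac{4}{-9 + 400} + 124 \cdot 9 = 26 \cdot \frac{4}{391} + 1116 = \frac{104}{391} + 1116 = \frac{436460}{391}$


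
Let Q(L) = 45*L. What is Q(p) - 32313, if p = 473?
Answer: -11028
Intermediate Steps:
Q(p) - 32313 = 45*473 - 32313 = 21285 - 32313 = -11028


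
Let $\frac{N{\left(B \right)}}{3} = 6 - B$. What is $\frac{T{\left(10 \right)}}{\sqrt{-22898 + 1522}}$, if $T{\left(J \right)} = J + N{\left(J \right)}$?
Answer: $\frac{i \sqrt{334}}{1336} \approx 0.013679 i$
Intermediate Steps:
$N{\left(B \right)} = 18 - 3 B$ ($N{\left(B \right)} = 3 \left(6 - B\right) = 18 - 3 B$)
$T{\left(J \right)} = 18 - 2 J$ ($T{\left(J \right)} = J - \left(-18 + 3 J\right) = 18 - 2 J$)
$\frac{T{\left(10 \right)}}{\sqrt{-22898 + 1522}} = \frac{18 - 20}{\sqrt{-22898 + 1522}} = \frac{18 - 20}{\sqrt{-21376}} = - \frac{2}{8 i \sqrt{334}} = - 2 \left(- \frac{i \sqrt{334}}{2672}\right) = \frac{i \sqrt{334}}{1336}$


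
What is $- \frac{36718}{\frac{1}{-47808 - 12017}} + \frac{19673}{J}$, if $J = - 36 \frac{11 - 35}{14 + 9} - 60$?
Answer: $\frac{1133473192121}{516} \approx 2.1967 \cdot 10^{9}$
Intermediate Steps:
$J = - \frac{516}{23}$ ($J = - 36 \left(- \frac{24}{23}\right) - 60 = - 36 \left(\left(-24\right) \frac{1}{23}\right) - 60 = \left(-36\right) \left(- \frac{24}{23}\right) - 60 = \frac{864}{23} - 60 = - \frac{516}{23} \approx -22.435$)
$- \frac{36718}{\frac{1}{-47808 - 12017}} + \frac{19673}{J} = - \frac{36718}{\frac{1}{-47808 - 12017}} + \frac{19673}{- \frac{516}{23}} = - \frac{36718}{\frac{1}{-59825}} + 19673 \left(- \frac{23}{516}\right) = - \frac{36718}{- \frac{1}{59825}} - \frac{452479}{516} = \left(-36718\right) \left(-59825\right) - \frac{452479}{516} = 2196654350 - \frac{452479}{516} = \frac{1133473192121}{516}$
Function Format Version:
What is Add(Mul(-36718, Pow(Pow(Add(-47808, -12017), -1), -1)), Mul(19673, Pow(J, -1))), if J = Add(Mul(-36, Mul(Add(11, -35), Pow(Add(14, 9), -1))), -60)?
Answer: Rational(1133473192121, 516) ≈ 2.1967e+9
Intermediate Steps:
J = Rational(-516, 23) (J = Add(Mul(-36, Mul(-24, Pow(23, -1))), -60) = Add(Mul(-36, Mul(-24, Rational(1, 23))), -60) = Add(Mul(-36, Rational(-24, 23)), -60) = Add(Rational(864, 23), -60) = Rational(-516, 23) ≈ -22.435)
Add(Mul(-36718, Pow(Pow(Add(-47808, -12017), -1), -1)), Mul(19673, Pow(J, -1))) = Add(Mul(-36718, Pow(Pow(Add(-47808, -12017), -1), -1)), Mul(19673, Pow(Rational(-516, 23), -1))) = Add(Mul(-36718, Pow(Pow(-59825, -1), -1)), Mul(19673, Rational(-23, 516))) = Add(Mul(-36718, Pow(Rational(-1, 59825), -1)), Rational(-452479, 516)) = Add(Mul(-36718, -59825), Rational(-452479, 516)) = Add(2196654350, Rational(-452479, 516)) = Rational(1133473192121, 516)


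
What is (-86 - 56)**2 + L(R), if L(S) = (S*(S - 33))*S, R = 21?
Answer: 14872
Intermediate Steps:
L(S) = S**2*(-33 + S) (L(S) = (S*(-33 + S))*S = S**2*(-33 + S))
(-86 - 56)**2 + L(R) = (-86 - 56)**2 + 21**2*(-33 + 21) = (-142)**2 + 441*(-12) = 20164 - 5292 = 14872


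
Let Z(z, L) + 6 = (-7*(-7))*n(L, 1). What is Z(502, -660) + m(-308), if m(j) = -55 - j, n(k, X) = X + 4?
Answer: 492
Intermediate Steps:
n(k, X) = 4 + X
Z(z, L) = 239 (Z(z, L) = -6 + (-7*(-7))*(4 + 1) = -6 + 49*5 = -6 + 245 = 239)
Z(502, -660) + m(-308) = 239 + (-55 - 1*(-308)) = 239 + (-55 + 308) = 239 + 253 = 492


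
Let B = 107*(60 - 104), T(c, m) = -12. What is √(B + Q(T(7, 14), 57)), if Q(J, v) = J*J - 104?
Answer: 2*I*√1167 ≈ 68.323*I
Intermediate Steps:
Q(J, v) = -104 + J² (Q(J, v) = J² - 104 = -104 + J²)
B = -4708 (B = 107*(-44) = -4708)
√(B + Q(T(7, 14), 57)) = √(-4708 + (-104 + (-12)²)) = √(-4708 + (-104 + 144)) = √(-4708 + 40) = √(-4668) = 2*I*√1167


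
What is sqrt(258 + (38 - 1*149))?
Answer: 7*sqrt(3) ≈ 12.124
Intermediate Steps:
sqrt(258 + (38 - 1*149)) = sqrt(258 + (38 - 149)) = sqrt(258 - 111) = sqrt(147) = 7*sqrt(3)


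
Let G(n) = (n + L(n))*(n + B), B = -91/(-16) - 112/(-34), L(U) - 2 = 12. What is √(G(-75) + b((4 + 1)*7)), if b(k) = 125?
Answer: √19199409/68 ≈ 64.437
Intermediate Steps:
L(U) = 14 (L(U) = 2 + 12 = 14)
B = 2443/272 (B = -91*(-1/16) - 112*(-1/34) = 91/16 + 56/17 = 2443/272 ≈ 8.9816)
G(n) = (14 + n)*(2443/272 + n) (G(n) = (n + 14)*(n + 2443/272) = (14 + n)*(2443/272 + n))
√(G(-75) + b((4 + 1)*7)) = √((17101/136 + (-75)² + (6251/272)*(-75)) + 125) = √((17101/136 + 5625 - 468825/272) + 125) = √(1095377/272 + 125) = √(1129377/272) = √19199409/68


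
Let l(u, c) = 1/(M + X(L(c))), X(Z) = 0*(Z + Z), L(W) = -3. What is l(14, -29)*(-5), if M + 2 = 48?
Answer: -5/46 ≈ -0.10870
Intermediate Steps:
M = 46 (M = -2 + 48 = 46)
X(Z) = 0 (X(Z) = 0*(2*Z) = 0)
l(u, c) = 1/46 (l(u, c) = 1/(46 + 0) = 1/46)
l(14, -29)*(-5) = (1/46)*(-5) = -5/46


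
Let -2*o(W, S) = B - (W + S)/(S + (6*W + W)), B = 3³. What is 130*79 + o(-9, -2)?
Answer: 666678/65 ≈ 10257.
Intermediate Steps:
B = 27
o(W, S) = -27/2 + (S + W)/(2*(S + 7*W)) (o(W, S) = -(27 - (W + S)/(S + (6*W + W)))/2 = -(27 - (S + W)/(S + 7*W))/2 = -27/2 + (S + W)/(2*(S + 7*W)))
130*79 + o(-9, -2) = 130*79 + (-94*(-9) - 13*(-2))/(-2 + 7*(-9)) = 10270 + (846 + 26)/(-2 - 63) = 10270 + 872/(-65) = 10270 - 1/65*872 = 10270 - 872/65 = 666678/65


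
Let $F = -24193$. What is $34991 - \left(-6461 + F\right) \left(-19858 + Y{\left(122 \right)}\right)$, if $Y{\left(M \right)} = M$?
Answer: $-604952353$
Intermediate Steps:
$34991 - \left(-6461 + F\right) \left(-19858 + Y{\left(122 \right)}\right) = 34991 - \left(-6461 - 24193\right) \left(-19858 + 122\right) = 34991 - \left(-30654\right) \left(-19736\right) = 34991 - 604987344 = -604952353$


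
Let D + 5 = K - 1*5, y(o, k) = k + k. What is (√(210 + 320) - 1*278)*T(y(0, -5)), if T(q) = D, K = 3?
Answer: 1946 - 7*√530 ≈ 1784.8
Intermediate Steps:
y(o, k) = 2*k
D = -7 (D = -5 + (3 - 1*5) = -5 + (3 - 5) = -5 - 2 = -7)
T(q) = -7
(√(210 + 320) - 1*278)*T(y(0, -5)) = (√(210 + 320) - 1*278)*(-7) = (√530 - 278)*(-7) = (-278 + √530)*(-7) = 1946 - 7*√530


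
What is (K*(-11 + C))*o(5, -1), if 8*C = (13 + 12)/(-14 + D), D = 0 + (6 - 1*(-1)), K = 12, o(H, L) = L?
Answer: 1923/14 ≈ 137.36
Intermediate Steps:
D = 7 (D = 0 + (6 + 1) = 0 + 7 = 7)
C = -25/56 (C = ((13 + 12)/(-14 + 7))/8 = (25/(-7))/8 = (25*(-1/7))/8 = (1/8)*(-25/7) = -25/56 ≈ -0.44643)
(K*(-11 + C))*o(5, -1) = (12*(-11 - 25/56))*(-1) = (12*(-641/56))*(-1) = -1923/14*(-1) = 1923/14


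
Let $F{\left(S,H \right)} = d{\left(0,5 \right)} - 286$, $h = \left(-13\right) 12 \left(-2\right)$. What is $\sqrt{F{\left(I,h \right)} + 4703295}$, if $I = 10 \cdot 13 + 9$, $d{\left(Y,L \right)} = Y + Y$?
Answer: $\sqrt{4703009} \approx 2168.6$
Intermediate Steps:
$d{\left(Y,L \right)} = 2 Y$
$h = 312$ ($h = \left(-156\right) \left(-2\right) = 312$)
$I = 139$ ($I = 130 + 9 = 139$)
$F{\left(S,H \right)} = -286$ ($F{\left(S,H \right)} = 2 \cdot 0 - 286 = 0 - 286 = -286$)
$\sqrt{F{\left(I,h \right)} + 4703295} = \sqrt{-286 + 4703295} = \sqrt{4703009}$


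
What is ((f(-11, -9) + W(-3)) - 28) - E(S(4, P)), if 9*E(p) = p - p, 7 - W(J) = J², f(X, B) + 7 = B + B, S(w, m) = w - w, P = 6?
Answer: -55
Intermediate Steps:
S(w, m) = 0
f(X, B) = -7 + 2*B (f(X, B) = -7 + (B + B) = -7 + 2*B)
W(J) = 7 - J²
E(p) = 0 (E(p) = (p - p)/9 = (⅑)*0 = 0)
((f(-11, -9) + W(-3)) - 28) - E(S(4, P)) = (((-7 + 2*(-9)) + (7 - 1*(-3)²)) - 28) - 1*0 = (((-7 - 18) + (7 - 1*9)) - 28) + 0 = ((-25 + (7 - 9)) - 28) + 0 = ((-25 - 2) - 28) + 0 = (-27 - 28) + 0 = -55 + 0 = -55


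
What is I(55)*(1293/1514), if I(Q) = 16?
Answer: 10344/757 ≈ 13.664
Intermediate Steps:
I(55)*(1293/1514) = 16*(1293/1514) = 10344/757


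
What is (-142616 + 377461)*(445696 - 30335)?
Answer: 97545454045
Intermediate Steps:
(-142616 + 377461)*(445696 - 30335) = 234845*415361 = 97545454045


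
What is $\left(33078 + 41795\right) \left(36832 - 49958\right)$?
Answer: $-982782998$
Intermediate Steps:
$\left(33078 + 41795\right) \left(36832 - 49958\right) = 74873 \left(-13126\right) = -982782998$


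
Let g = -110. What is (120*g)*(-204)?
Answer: 2692800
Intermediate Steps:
(120*g)*(-204) = (120*(-110))*(-204) = -13200*(-204) = 2692800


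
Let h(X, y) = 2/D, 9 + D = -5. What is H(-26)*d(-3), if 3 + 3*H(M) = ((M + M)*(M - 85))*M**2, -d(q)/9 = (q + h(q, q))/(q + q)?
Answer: -42920559/7 ≈ -6.1315e+6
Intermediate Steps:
D = -14 (D = -9 - 5 = -14)
h(X, y) = -1/7 (h(X, y) = 2/(-14) = 2*(-1/14) = -1/7)
d(q) = -9*(-1/7 + q)/(2*q) (d(q) = -9*(q - 1/7)/(q + q) = -9*(-1/7 + q)/(2*q))
H(M) = -1 + 2*M**3*(-85 + M)/3 (H(M) = -1 + (((M + M)*(M - 85))*M**2)/3 = -1 + (((2*M)*(-85 + M))*M**2)/3 = -1 + ((2*M*(-85 + M))*M**2)/3 = -1 + (2*M**3*(-85 + M))/3 = -1 + 2*M**3*(-85 + M)/3)
H(-26)*d(-3) = (-1 - 170/3*(-26)**3 + (2/3)*(-26)**4)*((9/14)*(1 - 7*(-3))/(-3)) = (-1 - 170/3*(-17576) + (2/3)*456976)*((9/14)*(-1/3)*(1 + 21)) = (-1 + 2987920/3 + 913952/3)*((9/14)*(-1/3)*22) = 1300623*(-33/7) = -42920559/7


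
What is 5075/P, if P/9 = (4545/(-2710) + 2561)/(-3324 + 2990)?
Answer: -918717100/12484377 ≈ -73.589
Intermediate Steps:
P = -12484377/181028 (P = 9*((4545/(-2710) + 2561)/(-3324 + 2990)) = 9*((4545*(-1/2710) + 2561)/(-334)) = 9*((-909/542 + 2561)*(-1/334)) = 9*((1387153/542)*(-1/334)) = 9*(-1387153/181028) = -12484377/181028 ≈ -68.964)
5075/P = 5075/(-12484377/181028) = 5075*(-181028/12484377) = -918717100/12484377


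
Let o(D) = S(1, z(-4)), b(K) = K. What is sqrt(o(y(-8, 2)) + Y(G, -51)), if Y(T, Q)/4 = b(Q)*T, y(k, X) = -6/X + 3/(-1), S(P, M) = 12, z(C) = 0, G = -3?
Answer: 4*sqrt(39) ≈ 24.980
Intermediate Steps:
y(k, X) = -3 - 6/X (y(k, X) = -6/X + 3*(-1) = -6/X - 3 = -3 - 6/X)
Y(T, Q) = 4*Q*T (Y(T, Q) = 4*(Q*T) = 4*Q*T)
o(D) = 12
sqrt(o(y(-8, 2)) + Y(G, -51)) = sqrt(12 + 4*(-51)*(-3)) = sqrt(12 + 612) = sqrt(624) = 4*sqrt(39)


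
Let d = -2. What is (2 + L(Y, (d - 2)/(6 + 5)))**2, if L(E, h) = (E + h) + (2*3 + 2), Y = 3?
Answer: 19321/121 ≈ 159.68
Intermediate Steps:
L(E, h) = 8 + E + h (L(E, h) = (E + h) + (6 + 2) = (E + h) + 8 = 8 + E + h)
(2 + L(Y, (d - 2)/(6 + 5)))**2 = (2 + (8 + 3 + (-2 - 2)/(6 + 5)))**2 = (2 + (8 + 3 - 4/11))**2 = (2 + 117/11)**2 = (139/11)**2 = 19321/121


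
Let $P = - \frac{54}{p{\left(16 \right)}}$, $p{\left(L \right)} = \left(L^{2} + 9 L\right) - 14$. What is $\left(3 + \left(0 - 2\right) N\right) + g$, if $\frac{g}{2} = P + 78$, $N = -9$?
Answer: $\frac{34107}{193} \approx 176.72$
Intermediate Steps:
$p{\left(L \right)} = -14 + L^{2} + 9 L$
$P = - \frac{27}{193}$ ($P = - \frac{54}{-14 + 16^{2} + 9 \cdot 16} = - \frac{54}{-14 + 256 + 144} = - \frac{54}{386} = \left(-54\right) \frac{1}{386} = - \frac{27}{193} \approx -0.1399$)
$g = \frac{30054}{193}$ ($g = 2 \left(- \frac{27}{193} + 78\right) = 2 \cdot \frac{15027}{193} = \frac{30054}{193} \approx 155.72$)
$\left(3 + \left(0 - 2\right) N\right) + g = \left(3 + \left(0 - 2\right) \left(-9\right)\right) + \frac{30054}{193} = \left(3 - -18\right) + \frac{30054}{193} = \left(3 + 18\right) + \frac{30054}{193} = 21 + \frac{30054}{193} = \frac{34107}{193}$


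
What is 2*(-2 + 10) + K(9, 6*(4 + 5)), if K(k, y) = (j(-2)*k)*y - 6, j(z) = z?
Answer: -962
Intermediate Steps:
K(k, y) = -6 - 2*k*y (K(k, y) = (-2*k)*y - 6 = -2*k*y - 6 = -6 - 2*k*y)
2*(-2 + 10) + K(9, 6*(4 + 5)) = 2*(-2 + 10) + (-6 - 2*9*6*(4 + 5)) = 2*8 + (-6 - 2*9*6*9) = 16 + (-6 - 2*9*54) = 16 + (-6 - 972) = 16 - 978 = -962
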